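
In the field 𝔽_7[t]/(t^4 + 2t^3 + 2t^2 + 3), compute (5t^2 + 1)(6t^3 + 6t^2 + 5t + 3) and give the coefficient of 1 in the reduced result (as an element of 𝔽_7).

2

Multiply in 𝔽_7[t]: (5t^2 + 1)·(6t^3 + 6t^2 + 5t + 3) = 2t^5 + 2t^4 + 3t^3 + 5t + 3.
Reduce using t^4 ≡ 5t^3 + 5t^2 + 4 (mod t^4 + 2t^3 + 2t^2 + 3).
Reduced: 3t^3 + 4t^2 + 6t + 2.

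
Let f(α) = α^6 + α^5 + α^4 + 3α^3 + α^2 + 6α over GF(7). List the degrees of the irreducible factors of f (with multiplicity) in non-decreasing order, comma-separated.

1, 1, 2, 2

Linear factors from roots: (α), (α + 1).
Complete factorization: f(α) = (α)·(α + 1)·(α^2 + 2α + 2)·(α^2 + 5α + 3).
Factor degrees with multiplicity: 1 + 1 + 2 + 2 = 6.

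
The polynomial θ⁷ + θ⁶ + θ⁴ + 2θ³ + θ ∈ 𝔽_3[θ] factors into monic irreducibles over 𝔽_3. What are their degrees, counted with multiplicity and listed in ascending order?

1, 1, 1, 1, 3

Write g(θ) = θ⁷ + θ⁶ + θ⁴ + 2θ³ + θ.
Roots in 𝔽_3: g(0) = 0 → root; g(1) = 0 → root; g(2) = 1.
Linear factors from roots: (θ), (θ + 2).
Complete factorization: g(θ) = (θ)·(θ + 2)^3·(θ³ + θ² + 2).
Factor degrees with multiplicity: 1 + 1 + 1 + 1 + 3 = 7.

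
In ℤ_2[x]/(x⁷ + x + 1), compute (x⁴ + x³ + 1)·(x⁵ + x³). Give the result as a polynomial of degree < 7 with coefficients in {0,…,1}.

Multiply in ℤ_2[x]: (x⁴ + x³ + 1)·(x⁵ + x³) = x⁹ + x⁸ + x⁷ + x⁶ + x⁵ + x³.
Reduce using x⁷ ≡ x + 1 (mod x⁷ + x + 1).
Reduced: x⁶ + x⁵ + 1.

x^6 + x^5 + 1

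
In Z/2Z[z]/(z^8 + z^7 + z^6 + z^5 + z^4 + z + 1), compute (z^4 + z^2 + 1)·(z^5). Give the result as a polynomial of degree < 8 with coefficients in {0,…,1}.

z^7 + z^5 + z^4 + z^2 + 1

Multiply in Z/2Z[z]: (z^4 + z^2 + 1)·(z^5) = z^9 + z^7 + z^5.
Reduce using z^8 ≡ z^7 + z^6 + z^5 + z^4 + z + 1 (mod z^8 + z^7 + z^6 + z^5 + z^4 + z + 1).
Reduced: z^7 + z^5 + z^4 + z^2 + 1.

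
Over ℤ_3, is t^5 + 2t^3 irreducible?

Write f(t) = t^5 + 2t^3.
Check for roots in ℤ_3: f(0) = 0 → root; f(1) = 0 → root; f(2) = 0 → root.
f(0) = 0, so (t) divides f(t); f is reducible.

No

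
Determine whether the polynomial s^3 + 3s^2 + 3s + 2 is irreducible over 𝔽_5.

No

Write h(s) = s^3 + 3s^2 + 3s + 2.
Check for roots in 𝔽_5: h(0) = 2; h(1) = 4; h(2) = 3; h(3) = 0 → root; h(4) = 1.
h(3) = 0, so (s − 3) divides h(s); h is reducible.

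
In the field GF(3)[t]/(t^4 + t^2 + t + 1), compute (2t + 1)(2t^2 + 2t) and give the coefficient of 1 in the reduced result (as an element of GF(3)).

Multiply in GF(3)[t]: (2t + 1)·(2t^2 + 2t) = t^3 + 2t.
Reduced: t^3 + 2t.

0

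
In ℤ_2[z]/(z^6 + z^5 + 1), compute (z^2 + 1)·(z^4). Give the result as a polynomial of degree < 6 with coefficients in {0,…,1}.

z^5 + z^4 + 1

Multiply in ℤ_2[z]: (z^2 + 1)·(z^4) = z^6 + z^4.
Reduce using z^6 ≡ z^5 + 1 (mod z^6 + z^5 + 1).
Reduced: z^5 + z^4 + 1.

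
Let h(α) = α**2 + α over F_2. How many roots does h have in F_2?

2

Evaluate at each of the 2 elements of F_2:
h(0) = 0 → root; h(1) = 0 → root.
Roots: {0, 1}.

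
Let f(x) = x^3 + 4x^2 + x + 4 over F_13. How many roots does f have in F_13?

Evaluate at each of the 13 elements of F_13:
f(0) = 4; f(1) = 10; f(2) = 4; f(3) = 5; f(4) = 6; f(5) = 0 → root; f(6) = 6; f(7) = 4; f(8) = 0 → root; f(9) = 0 → root; f(10) = 10; f(11) = 10; f(12) = 6.
Roots: {5, 8, 9}.

3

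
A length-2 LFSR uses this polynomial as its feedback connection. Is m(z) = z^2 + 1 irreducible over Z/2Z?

No

Check for roots in Z/2Z: m(0) = 1; m(1) = 0 → root.
m(1) = 0, so (z − 1) divides m(z); m is reducible.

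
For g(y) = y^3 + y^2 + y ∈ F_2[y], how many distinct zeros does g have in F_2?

1

Evaluate at each of the 2 elements of F_2:
g(0) = 0 → root; g(1) = 1.
Roots: {0}.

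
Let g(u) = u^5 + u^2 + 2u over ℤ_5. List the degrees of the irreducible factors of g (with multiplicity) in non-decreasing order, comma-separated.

Roots in ℤ_5: g(0) = 0 → root; g(1) = 4; g(2) = 0 → root; g(3) = 3; g(4) = 3.
Linear factors from roots: (u), (u + 3).
Complete factorization: g(u) = (u)·(u + 3)·(u^3 + 2u^2 + 4u + 4).
Factor degrees with multiplicity: 1 + 1 + 3 = 5.

1, 1, 3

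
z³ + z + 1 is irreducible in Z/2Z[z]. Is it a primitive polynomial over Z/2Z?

Write f(z) = z³ + z + 1.
|GF(2^3)^×| = 2^3 − 1 = 7. Prime factorization: 7 = 7.
f is primitive ⇔ z has order 7 in GF(2)[z]/(f), i.e. z^(7/q) ≠ 1 for each prime q | 7.
z^(1) mod f = z.
None equal 1, so z has full order 7; f is primitive.

Yes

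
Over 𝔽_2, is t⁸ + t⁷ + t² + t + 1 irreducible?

Yes

Write f(t) = t⁸ + t⁷ + t² + t + 1.
Check for roots in 𝔽_2: f(0) = 1; f(1) = 1.
No roots, so no linear factors.
Monic irreducibles of degree 2 over GF(2): t² + t + 1.
None of them divide f (all give nonzero remainder).
Monic irreducibles of degree 3 over GF(2): t³ + t + 1, t³ + t² + 1.
None of them divide f (all give nonzero remainder).
Monic irreducibles of degree 4 over GF(2): t⁴ + t + 1, t⁴ + t³ + 1, t⁴ + t³ + t² + t + 1.
None of them divide f (all give nonzero remainder).
No irreducible factor of degree ≤ 4 exists, so f is irreducible over GF(2).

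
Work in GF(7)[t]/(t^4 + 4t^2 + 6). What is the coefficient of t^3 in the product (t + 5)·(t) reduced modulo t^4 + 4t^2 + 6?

0

Multiply in GF(7)[t]: (t + 5)·(t) = t^2 + 5t.
Reduced: t^2 + 5t.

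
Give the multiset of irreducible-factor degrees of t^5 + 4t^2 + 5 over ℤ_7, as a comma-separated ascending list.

Write g(t) = t^5 + 4t^2 + 5.
Complete factorization: g(t) = (t^5 + 4t^2 + 5).
Factor degrees with multiplicity: 5 = 5.

5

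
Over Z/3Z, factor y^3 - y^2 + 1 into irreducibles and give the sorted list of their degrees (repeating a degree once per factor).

3

Write g(y) = y^3 - y^2 + 1.
Roots in Z/3Z: g(0) = 1; g(1) = 1; g(2) = 2.
Complete factorization: g(y) = (y^3 - y^2 + 1).
Factor degrees with multiplicity: 3 = 3.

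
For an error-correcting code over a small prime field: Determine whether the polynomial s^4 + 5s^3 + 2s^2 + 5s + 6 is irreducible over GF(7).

Yes

Write h(s) = s^4 + 5s^3 + 2s^2 + 5s + 6.
Check for roots in GF(7): h(0) = 6; h(1) = 5; h(2) = 3; h(3) = 3; h(4) = 4; h(5) = 1; h(6) = 6.
No roots, so no linear factors.
Degree-2 irreducible divisors: test the 21 monic irreducibles of degree 2 over GF(7).
None of them divide h (all give nonzero remainder).
No irreducible factor of degree ≤ 2 exists, so h is irreducible over GF(7).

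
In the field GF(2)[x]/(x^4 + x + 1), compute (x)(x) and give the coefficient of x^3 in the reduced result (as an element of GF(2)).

Multiply in GF(2)[x]: (x)·(x) = x^2.
Reduced: x^2.

0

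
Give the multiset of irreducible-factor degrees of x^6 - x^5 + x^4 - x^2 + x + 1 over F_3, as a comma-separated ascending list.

Write f(x) = x^6 - x^5 + x^4 - x^2 + x + 1.
Roots in F_3: f(0) = 1; f(1) = 2; f(2) = 2.
Complete factorization: f(x) = (x^6 - x^5 + x^4 - x^2 + x + 1).
Factor degrees with multiplicity: 6 = 6.

6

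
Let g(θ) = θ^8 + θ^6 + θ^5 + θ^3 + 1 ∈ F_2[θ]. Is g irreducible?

Yes

Check for roots in F_2: g(0) = 1; g(1) = 1.
No roots, so no linear factors.
Monic irreducibles of degree 2 over GF(2): θ^2 + θ + 1.
None of them divide g (all give nonzero remainder).
Monic irreducibles of degree 3 over GF(2): θ^3 + θ + 1, θ^3 + θ^2 + 1.
None of them divide g (all give nonzero remainder).
Monic irreducibles of degree 4 over GF(2): θ^4 + θ + 1, θ^4 + θ^3 + 1, θ^4 + θ^3 + θ^2 + θ + 1.
None of them divide g (all give nonzero remainder).
No irreducible factor of degree ≤ 4 exists, so g is irreducible over GF(2).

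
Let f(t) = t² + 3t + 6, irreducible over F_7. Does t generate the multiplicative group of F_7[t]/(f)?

No

|GF(7^2)^×| = 7^2 − 1 = 48. Prime factorization: 48 = 2^4·3.
f is primitive ⇔ t has order 48 in GF(7)[t]/(f), i.e. t^(48/q) ≠ 1 for each prime q | 48.
t^(24) mod f = 6.
t^(16) mod f = 1
Since t^(16) = 1, the order of t divides 16 < 48; not primitive.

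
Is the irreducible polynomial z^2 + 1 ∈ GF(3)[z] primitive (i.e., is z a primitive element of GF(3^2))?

No

Write f(z) = z^2 + 1.
|GF(3^2)^×| = 3^2 − 1 = 8. Prime factorization: 8 = 2^3.
f is primitive ⇔ z has order 8 in GF(3)[z]/(f), i.e. z^(8/q) ≠ 1 for each prime q | 8.
z^(4) mod f = 1
Since z^(4) = 1, the order of z divides 4 < 8; not primitive.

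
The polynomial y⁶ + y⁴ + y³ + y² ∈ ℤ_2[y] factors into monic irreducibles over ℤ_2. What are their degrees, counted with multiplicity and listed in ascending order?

Write f(y) = y⁶ + y⁴ + y³ + y².
Roots in ℤ_2: f(0) = 0 → root; f(1) = 0 → root.
Linear factors from roots: (y), (y + 1).
Complete factorization: f(y) = (y + 1)·(y)^2·(y³ + y² + 1).
Factor degrees with multiplicity: 1 + 1 + 1 + 3 = 6.

1, 1, 1, 3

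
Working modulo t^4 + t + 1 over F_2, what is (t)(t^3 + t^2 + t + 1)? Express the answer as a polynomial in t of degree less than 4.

Multiply in F_2[t]: (t)·(t^3 + t^2 + t + 1) = t^4 + t^3 + t^2 + t.
Reduce using t^4 ≡ t + 1 (mod t^4 + t + 1).
Reduced: t^3 + t^2 + 1.

t^3 + t^2 + 1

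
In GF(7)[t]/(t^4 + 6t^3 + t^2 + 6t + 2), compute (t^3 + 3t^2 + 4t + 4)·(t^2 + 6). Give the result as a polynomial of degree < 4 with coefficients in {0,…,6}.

Multiply in GF(7)[t]: (t^3 + 3t^2 + 4t + 4)·(t^2 + 6) = t^5 + 3t^4 + 3t^3 + t^2 + 3t + 3.
Reduce using t^4 ≡ t^3 + 6t^2 + t + 5 (mod t^4 + 6t^3 + t^2 + 6t + 2).
Reduced: 6t^3 + 5t^2 + 5t + 2.

6t^3 + 5t^2 + 5t + 2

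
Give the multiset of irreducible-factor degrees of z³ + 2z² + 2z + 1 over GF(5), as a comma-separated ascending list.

Write f(z) = z³ + 2z² + 2z + 1.
Roots in GF(5): f(0) = 1; f(1) = 1; f(2) = 1; f(3) = 2; f(4) = 0 → root.
Linear factors from roots: (z + 1).
Complete factorization: f(z) = (z + 1)·(z² + z + 1).
Factor degrees with multiplicity: 1 + 2 = 3.

1, 2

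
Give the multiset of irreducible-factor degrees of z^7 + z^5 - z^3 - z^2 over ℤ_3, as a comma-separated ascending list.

1, 1, 1, 2, 2

Write h(z) = z^7 + z^5 - z^3 - z^2.
Roots in ℤ_3: h(0) = 0 → root; h(1) = 0 → root; h(2) = 1.
Linear factors from roots: (z), (z - 1).
Complete factorization: h(z) = (z - 1)·(z)^2·(z^2 - z - 1)^2.
Factor degrees with multiplicity: 1 + 1 + 1 + 2 + 2 = 7.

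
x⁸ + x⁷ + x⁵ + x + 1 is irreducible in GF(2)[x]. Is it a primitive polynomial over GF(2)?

No

Write f(x) = x⁸ + x⁷ + x⁵ + x + 1.
|GF(2^8)^×| = 2^8 − 1 = 255. Prime factorization: 255 = 3·5·17.
f is primitive ⇔ x has order 255 in GF(2)[x]/(f), i.e. x^(255/q) ≠ 1 for each prime q | 255.
x^(85) mod f = 1
x^(51) mod f = x⁶ + x⁴ + x³ + x.
x^(15) mod f = x⁵ + x⁴ + x³.
Since x^(85) = 1, the order of x divides 85 < 255; not primitive.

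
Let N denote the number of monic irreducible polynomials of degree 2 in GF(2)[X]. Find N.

1

Gauss's count: N_{2}(2) = (1/2) Σ_{d|2} μ(2/d)·2^d.
Divisors of 2: 1, 2; μ(2/d) for each: -1, 1.
Σ = − 2^1 + 2^2 = 2.
N = 2/2 = 1.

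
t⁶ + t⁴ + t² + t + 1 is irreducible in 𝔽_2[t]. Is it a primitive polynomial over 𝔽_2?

Write f(t) = t⁶ + t⁴ + t² + t + 1.
|GF(2^6)^×| = 2^6 − 1 = 63. Prime factorization: 63 = 3^2·7.
f is primitive ⇔ t has order 63 in GF(2)[t]/(f), i.e. t^(63/q) ≠ 1 for each prime q | 63.
t^(21) mod f = 1
t^(9) mod f = t⁴ + t² + t.
Since t^(21) = 1, the order of t divides 21 < 63; not primitive.

No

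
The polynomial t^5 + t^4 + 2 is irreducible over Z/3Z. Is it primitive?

Write f(t) = t^5 + t^4 + 2.
|GF(3^5)^×| = 3^5 − 1 = 242. Prime factorization: 242 = 2·11^2.
f is primitive ⇔ t has order 242 in GF(3)[t]/(f), i.e. t^(242/q) ≠ 1 for each prime q | 242.
t^(121) mod f = 1
t^(22) mod f = 2t^2 + t + 1.
Since t^(121) = 1, the order of t divides 121 < 242; not primitive.

No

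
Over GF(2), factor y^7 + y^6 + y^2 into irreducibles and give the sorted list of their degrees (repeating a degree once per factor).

1, 1, 2, 3

Write g(y) = y^7 + y^6 + y^2.
Roots in GF(2): g(0) = 0 → root; g(1) = 1.
Linear factors from roots: (y).
Complete factorization: g(y) = (y)^2·(y^2 + y + 1)·(y^3 + y + 1).
Factor degrees with multiplicity: 1 + 1 + 2 + 3 = 7.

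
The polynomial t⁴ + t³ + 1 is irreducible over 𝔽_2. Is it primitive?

Yes

Write f(t) = t⁴ + t³ + 1.
|GF(2^4)^×| = 2^4 − 1 = 15. Prime factorization: 15 = 3·5.
f is primitive ⇔ t has order 15 in GF(2)[t]/(f), i.e. t^(15/q) ≠ 1 for each prime q | 15.
t^(5) mod f = t³ + t + 1.
t^(3) mod f = t³.
None equal 1, so t has full order 15; f is primitive.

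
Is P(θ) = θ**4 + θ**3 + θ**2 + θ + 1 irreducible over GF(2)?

Check for roots in GF(2): P(0) = 1; P(1) = 1.
No roots, so no linear factors.
Monic irreducibles of degree 2 over GF(2): θ**2 + θ + 1.
None of them divide P (all give nonzero remainder).
No irreducible factor of degree ≤ 2 exists, so P is irreducible over GF(2).

Yes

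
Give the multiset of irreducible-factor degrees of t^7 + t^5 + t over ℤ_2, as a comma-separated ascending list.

1, 3, 3

Write h(t) = t^7 + t^5 + t.
Roots in ℤ_2: h(0) = 0 → root; h(1) = 1.
Linear factors from roots: (t).
Complete factorization: h(t) = (t)·(t^3 + t^2 + 1)^2.
Factor degrees with multiplicity: 1 + 3 + 3 = 7.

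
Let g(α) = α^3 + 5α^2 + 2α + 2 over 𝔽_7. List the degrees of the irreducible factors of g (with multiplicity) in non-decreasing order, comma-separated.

Linear factors from roots: (α + 3).
Complete factorization: g(α) = (α + 3)·(α^2 + 2α + 3).
Factor degrees with multiplicity: 1 + 2 = 3.

1, 2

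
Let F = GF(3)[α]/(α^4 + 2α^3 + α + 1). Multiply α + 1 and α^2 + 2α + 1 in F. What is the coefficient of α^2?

0

Multiply in GF(3)[α]: (α + 1)·(α^2 + 2α + 1) = α^3 + 1.
Reduced: α^3 + 1.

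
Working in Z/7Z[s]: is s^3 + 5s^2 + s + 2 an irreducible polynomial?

No

Write m(s) = s^3 + 5s^2 + s + 2.
Check for roots in Z/7Z: m(0) = 2; m(1) = 2; m(2) = 4; m(3) = 0 → root; m(4) = 3; m(5) = 5; m(6) = 5.
m(3) = 0, so (s − 3) divides m(s); m is reducible.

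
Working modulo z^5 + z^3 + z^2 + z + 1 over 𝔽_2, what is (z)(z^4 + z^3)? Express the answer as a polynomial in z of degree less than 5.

Multiply in 𝔽_2[z]: (z)·(z^4 + z^3) = z^5 + z^4.
Reduce using z^5 ≡ z^3 + z^2 + z + 1 (mod z^5 + z^3 + z^2 + z + 1).
Reduced: z^4 + z^3 + z^2 + z + 1.

z^4 + z^3 + z^2 + z + 1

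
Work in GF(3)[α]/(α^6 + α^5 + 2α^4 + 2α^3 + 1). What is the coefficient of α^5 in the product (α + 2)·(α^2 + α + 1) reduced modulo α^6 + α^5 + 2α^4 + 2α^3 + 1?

Multiply in GF(3)[α]: (α + 2)·(α^2 + α + 1) = α^3 + 2.
Reduced: α^3 + 2.

0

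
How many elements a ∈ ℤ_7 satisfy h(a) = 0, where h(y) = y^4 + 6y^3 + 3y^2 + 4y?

Evaluate at each of the 7 elements of ℤ_7:
h(0) = 0 → root; h(1) = 0 → root; h(2) = 0 → root; h(3) = 2; h(4) = 4; h(5) = 0 → root; h(6) = 1.
Roots: {0, 1, 2, 5}.

4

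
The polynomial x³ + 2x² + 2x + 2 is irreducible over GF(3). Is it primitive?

Write f(x) = x³ + 2x² + 2x + 2.
|GF(3^3)^×| = 3^3 − 1 = 26. Prime factorization: 26 = 2·13.
f is primitive ⇔ x has order 26 in GF(3)[x]/(f), i.e. x^(26/q) ≠ 1 for each prime q | 26.
x^(13) mod f = 1
x^(2) mod f = x².
Since x^(13) = 1, the order of x divides 13 < 26; not primitive.

No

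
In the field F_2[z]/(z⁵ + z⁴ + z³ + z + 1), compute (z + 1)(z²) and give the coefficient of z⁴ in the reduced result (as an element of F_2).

0

Multiply in F_2[z]: (z + 1)·(z²) = z³ + z².
Reduced: z³ + z².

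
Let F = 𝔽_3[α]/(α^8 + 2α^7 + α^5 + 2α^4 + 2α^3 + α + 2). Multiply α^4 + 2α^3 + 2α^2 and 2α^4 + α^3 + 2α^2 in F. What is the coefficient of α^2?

Multiply in 𝔽_3[α]: (α^4 + 2α^3 + 2α^2)·(2α^4 + α^3 + 2α^2) = 2α^8 + 2α^7 + 2α^6 + α^4.
Reduce using α^8 ≡ α^7 + 2α^5 + α^4 + α^3 + 2α + 1 (mod α^8 + 2α^7 + α^5 + 2α^4 + 2α^3 + α + 2).
Reduced: α^7 + 2α^6 + α^5 + 2α^3 + α + 2.

0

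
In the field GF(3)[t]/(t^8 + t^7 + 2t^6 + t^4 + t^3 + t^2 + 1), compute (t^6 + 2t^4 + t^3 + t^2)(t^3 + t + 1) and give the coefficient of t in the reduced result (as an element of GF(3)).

2

Multiply in GF(3)[t]: (t^6 + 2t^4 + t^3 + t^2)·(t^3 + t + 1) = t^9 + 2t^6 + 2t^3 + t^2.
Reduce using t^8 ≡ 2t^7 + t^6 + 2t^4 + 2t^3 + 2t^2 + 2 (mod t^8 + t^7 + 2t^6 + t^4 + t^3 + t^2 + 1).
Reduced: 2t^7 + t^6 + 2t^5 + 2t^3 + 2t^2 + 2t + 1.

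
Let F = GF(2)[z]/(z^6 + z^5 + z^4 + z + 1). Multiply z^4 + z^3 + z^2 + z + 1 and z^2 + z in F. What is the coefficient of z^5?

1

Multiply in GF(2)[z]: (z^4 + z^3 + z^2 + z + 1)·(z^2 + z) = z^6 + z.
Reduce using z^6 ≡ z^5 + z^4 + z + 1 (mod z^6 + z^5 + z^4 + z + 1).
Reduced: z^5 + z^4 + 1.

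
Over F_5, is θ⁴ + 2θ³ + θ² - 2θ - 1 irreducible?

Yes

Write f(θ) = θ⁴ + 2θ³ + θ² - 2θ - 1.
Check for roots in F_5: f(0) = 4; f(1) = 1; f(2) = 1; f(3) = 2; f(4) = 1.
No roots, so no linear factors.
Degree-2 irreducible divisors: test the 10 monic irreducibles of degree 2 over GF(5).
None of them divide f (all give nonzero remainder).
No irreducible factor of degree ≤ 2 exists, so f is irreducible over GF(5).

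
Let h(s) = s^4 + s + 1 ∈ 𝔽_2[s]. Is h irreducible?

Check for roots in 𝔽_2: h(0) = 1; h(1) = 1.
No roots, so no linear factors.
Monic irreducibles of degree 2 over GF(2): s^2 + s + 1.
None of them divide h (all give nonzero remainder).
No irreducible factor of degree ≤ 2 exists, so h is irreducible over GF(2).

Yes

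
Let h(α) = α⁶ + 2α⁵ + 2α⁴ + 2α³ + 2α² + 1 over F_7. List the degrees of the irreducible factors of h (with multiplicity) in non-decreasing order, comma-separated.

2, 4

Complete factorization: h(α) = (α² + 1)·(α⁴ + 2α³ + α² + 1).
Factor degrees with multiplicity: 2 + 4 = 6.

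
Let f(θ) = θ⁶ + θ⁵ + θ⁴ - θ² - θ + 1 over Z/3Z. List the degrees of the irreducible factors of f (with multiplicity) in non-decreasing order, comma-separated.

6

Roots in Z/3Z: f(0) = 1; f(1) = 2; f(2) = 2.
Complete factorization: f(θ) = (θ⁶ + θ⁵ + θ⁴ - θ² - θ + 1).
Factor degrees with multiplicity: 6 = 6.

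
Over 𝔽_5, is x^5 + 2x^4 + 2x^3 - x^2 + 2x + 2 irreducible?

Write m(x) = x^5 + 2x^4 + 2x^3 - x^2 + 2x + 2.
Check for roots in 𝔽_5: m(0) = 2; m(1) = 3; m(2) = 2; m(3) = 3; m(4) = 3.
No roots, so no linear factors.
Degree-2 irreducible divisors: test the 10 monic irreducibles of degree 2 over GF(5).
None of them divide m (all give nonzero remainder).
No irreducible factor of degree ≤ 2 exists, so m is irreducible over GF(5).

Yes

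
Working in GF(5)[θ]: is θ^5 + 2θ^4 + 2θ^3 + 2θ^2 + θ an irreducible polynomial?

No

Write m(θ) = θ^5 + 2θ^4 + 2θ^3 + 2θ^2 + θ.
Check for roots in GF(5): m(0) = 0 → root; m(1) = 3; m(2) = 0 → root; m(3) = 0 → root; m(4) = 0 → root.
m(0) = 0, so (θ) divides m(θ); m is reducible.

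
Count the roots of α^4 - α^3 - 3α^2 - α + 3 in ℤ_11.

1

Write f(α) = α^4 - α^3 - 3α^2 - α + 3.
Evaluate at each of the 11 elements of ℤ_11:
f(0) = 3; f(1) = 10; f(2) = 8; f(3) = 5; f(4) = 0 → root; f(5) = 5; f(6) = 1; f(7) = 4; f(8) = 10; f(9) = 6; f(10) = 3.
Roots: {4}.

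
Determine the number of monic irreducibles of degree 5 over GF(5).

Gauss's count: N_{5}(5) = (1/5) Σ_{d|5} μ(5/d)·5^d.
Divisors of 5: 1, 5; μ(5/d) for each: -1, 1.
Σ = − 5^1 + 5^5 = 3120.
N = 3120/5 = 624.

624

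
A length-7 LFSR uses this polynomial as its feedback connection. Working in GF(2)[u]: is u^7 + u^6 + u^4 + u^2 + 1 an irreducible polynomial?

Write h(u) = u^7 + u^6 + u^4 + u^2 + 1.
Check for roots in GF(2): h(0) = 1; h(1) = 1.
No roots, so no linear factors.
Monic irreducibles of degree 2 over GF(2): u^2 + u + 1.
None of them divide h (all give nonzero remainder).
Monic irreducibles of degree 3 over GF(2): u^3 + u + 1, u^3 + u^2 + 1.
None of them divide h (all give nonzero remainder).
No irreducible factor of degree ≤ 3 exists, so h is irreducible over GF(2).

Yes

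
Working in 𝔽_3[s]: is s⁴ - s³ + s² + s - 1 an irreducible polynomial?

Yes

Write g(s) = s⁴ - s³ + s² + s - 1.
Check for roots in 𝔽_3: g(0) = 2; g(1) = 1; g(2) = 1.
No roots, so no linear factors.
Monic irreducibles of degree 2 over GF(3): s² + 1, s² + s - 1, s² - s - 1.
None of them divide g (all give nonzero remainder).
No irreducible factor of degree ≤ 2 exists, so g is irreducible over GF(3).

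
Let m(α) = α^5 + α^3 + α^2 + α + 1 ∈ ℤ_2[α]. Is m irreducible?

Yes

Check for roots in ℤ_2: m(0) = 1; m(1) = 1.
No roots, so no linear factors.
Monic irreducibles of degree 2 over GF(2): α^2 + α + 1.
None of them divide m (all give nonzero remainder).
No irreducible factor of degree ≤ 2 exists, so m is irreducible over GF(2).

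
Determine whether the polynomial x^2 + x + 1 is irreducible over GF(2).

Write g(x) = x^2 + x + 1.
Check for roots in GF(2): g(0) = 1; g(1) = 1.
No roots. A degree-2 polynomial over a field with no linear factor is irreducible.

Yes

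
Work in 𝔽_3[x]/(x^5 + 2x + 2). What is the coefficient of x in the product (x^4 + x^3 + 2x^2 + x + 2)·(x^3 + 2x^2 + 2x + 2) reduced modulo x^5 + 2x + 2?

Multiply in 𝔽_3[x]: (x^4 + x^3 + 2x^2 + x + 2)·(x^3 + 2x^2 + 2x + 2) = x^7 + x^3 + x^2 + 1.
Reduce using x^5 ≡ x + 1 (mod x^5 + 2x + 2).
Reduced: 2x^3 + 2x^2 + 1.

0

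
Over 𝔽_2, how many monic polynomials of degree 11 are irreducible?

By the necklace-counting formula, N_2(11) = (1/11) Σ_{d|11} μ(11/d)·2^d.
Divisors of 11: 1, 11; μ(11/d) for each: -1, 1.
Σ = − 2^1 + 2^11 = 2046.
N = 2046/11 = 186.

186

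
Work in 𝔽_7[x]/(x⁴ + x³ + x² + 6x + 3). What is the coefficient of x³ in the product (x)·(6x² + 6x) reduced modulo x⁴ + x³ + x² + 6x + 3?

Multiply in 𝔽_7[x]: (x)·(6x² + 6x) = 6x³ + 6x².
Reduced: 6x³ + 6x².

6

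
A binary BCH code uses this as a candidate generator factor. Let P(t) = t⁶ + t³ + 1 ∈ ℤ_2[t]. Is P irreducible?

Check for roots in ℤ_2: P(0) = 1; P(1) = 1.
No roots, so no linear factors.
Monic irreducibles of degree 2 over GF(2): t² + t + 1.
None of them divide P (all give nonzero remainder).
Monic irreducibles of degree 3 over GF(2): t³ + t + 1, t³ + t² + 1.
None of them divide P (all give nonzero remainder).
No irreducible factor of degree ≤ 3 exists, so P is irreducible over GF(2).

Yes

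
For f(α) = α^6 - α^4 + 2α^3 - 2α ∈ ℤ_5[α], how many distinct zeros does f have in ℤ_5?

Evaluate at each of the 5 elements of ℤ_5:
f(0) = 0 → root; f(1) = 0 → root; f(2) = 0 → root; f(3) = 1; f(4) = 0 → root.
Roots: {0, 1, 2, 4}.

4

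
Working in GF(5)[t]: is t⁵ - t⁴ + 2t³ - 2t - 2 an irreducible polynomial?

Write f(t) = t⁵ - t⁴ + 2t³ - 2t - 2.
Check for roots in GF(5): f(0) = 3; f(1) = 3; f(2) = 1; f(3) = 3; f(4) = 1.
No roots, so no linear factors.
Degree-2 irreducible divisors: test the 10 monic irreducibles of degree 2 over GF(5).
None of them divide f (all give nonzero remainder).
No irreducible factor of degree ≤ 2 exists, so f is irreducible over GF(5).

Yes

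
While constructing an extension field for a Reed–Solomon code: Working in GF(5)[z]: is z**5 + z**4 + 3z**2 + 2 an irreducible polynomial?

Write m(z) = z**5 + z**4 + 3z**2 + 2.
Check for roots in GF(5): m(0) = 2; m(1) = 2; m(2) = 2; m(3) = 3; m(4) = 0 → root.
m(4) = 0, so (z − 4) divides m(z); m is reducible.

No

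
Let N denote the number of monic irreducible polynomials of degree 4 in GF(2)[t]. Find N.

3

Gauss's count: N_{2}(4) = (1/4) Σ_{d|4} μ(4/d)·2^d.
Divisors of 4: 1, 2, 4; μ(4/d) for each: 0, -1, 1.
Σ = − 2^2 + 2^4 = 12.
N = 12/4 = 3.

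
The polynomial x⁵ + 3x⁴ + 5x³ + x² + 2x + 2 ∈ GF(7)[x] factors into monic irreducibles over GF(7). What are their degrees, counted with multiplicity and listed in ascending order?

1, 2, 2

Write g(x) = x⁵ + 3x⁴ + 5x³ + x² + 2x + 2.
Linear factors from roots: (x + 6).
Complete factorization: g(x) = (x + 6)·(x² + 5x + 3)·(x² + 6x + 4).
Factor degrees with multiplicity: 1 + 2 + 2 = 5.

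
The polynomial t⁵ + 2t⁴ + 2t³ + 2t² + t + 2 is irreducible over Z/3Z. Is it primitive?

No

Write f(t) = t⁵ + 2t⁴ + 2t³ + 2t² + t + 2.
|GF(3^5)^×| = 3^5 − 1 = 242. Prime factorization: 242 = 2·11^2.
f is primitive ⇔ t has order 242 in GF(3)[t]/(f), i.e. t^(242/q) ≠ 1 for each prime q | 242.
t^(121) mod f = 1
t^(22) mod f = t⁴ + t² + 2t.
Since t^(121) = 1, the order of t divides 121 < 242; not primitive.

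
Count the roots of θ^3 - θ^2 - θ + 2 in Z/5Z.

0

Write h(θ) = θ^3 - θ^2 - θ + 2.
Evaluate at each of the 5 elements of Z/5Z:
h(0) = 2; h(1) = 1; h(2) = 4; h(3) = 2; h(4) = 1.
No element is a root.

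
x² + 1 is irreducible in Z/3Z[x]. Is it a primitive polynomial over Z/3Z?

Write f(x) = x² + 1.
|GF(3^2)^×| = 3^2 − 1 = 8. Prime factorization: 8 = 2^3.
f is primitive ⇔ x has order 8 in GF(3)[x]/(f), i.e. x^(8/q) ≠ 1 for each prime q | 8.
x^(4) mod f = 1
Since x^(4) = 1, the order of x divides 4 < 8; not primitive.

No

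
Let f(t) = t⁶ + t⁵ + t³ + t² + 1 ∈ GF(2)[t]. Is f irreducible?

Check for roots in GF(2): f(0) = 1; f(1) = 1.
No roots, so no linear factors.
Monic irreducibles of degree 2 over GF(2): t² + t + 1.
None of them divide f (all give nonzero remainder).
Monic irreducibles of degree 3 over GF(2): t³ + t + 1, t³ + t² + 1.
None of them divide f (all give nonzero remainder).
No irreducible factor of degree ≤ 3 exists, so f is irreducible over GF(2).

Yes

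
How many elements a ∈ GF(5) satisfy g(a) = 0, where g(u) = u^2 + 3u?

Evaluate at each of the 5 elements of GF(5):
g(0) = 0 → root; g(1) = 4; g(2) = 0 → root; g(3) = 3; g(4) = 3.
Roots: {0, 2}.

2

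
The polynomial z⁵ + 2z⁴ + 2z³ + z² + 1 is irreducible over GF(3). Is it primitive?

Yes

Write f(z) = z⁵ + 2z⁴ + 2z³ + z² + 1.
|GF(3^5)^×| = 3^5 − 1 = 242. Prime factorization: 242 = 2·11^2.
f is primitive ⇔ z has order 242 in GF(3)[z]/(f), i.e. z^(242/q) ≠ 1 for each prime q | 242.
z^(121) mod f = 2.
z^(22) mod f = z⁴ + z³ + z² + 1.
None equal 1, so z has full order 242; f is primitive.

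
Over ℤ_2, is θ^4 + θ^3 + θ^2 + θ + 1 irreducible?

Write f(θ) = θ^4 + θ^3 + θ^2 + θ + 1.
Check for roots in ℤ_2: f(0) = 1; f(1) = 1.
No roots, so no linear factors.
Monic irreducibles of degree 2 over GF(2): θ^2 + θ + 1.
None of them divide f (all give nonzero remainder).
No irreducible factor of degree ≤ 2 exists, so f is irreducible over GF(2).

Yes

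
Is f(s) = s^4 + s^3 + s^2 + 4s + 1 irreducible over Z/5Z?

No

Check for roots in Z/5Z: f(0) = 1; f(1) = 3; f(2) = 2; f(3) = 0 → root; f(4) = 3.
f(3) = 0, so (s − 3) divides f(s); f is reducible.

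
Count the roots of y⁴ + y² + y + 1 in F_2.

Write f(y) = y⁴ + y² + y + 1.
Evaluate at each of the 2 elements of F_2:
f(0) = 1; f(1) = 0 → root.
Roots: {1}.

1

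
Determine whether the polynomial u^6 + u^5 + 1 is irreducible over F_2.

Yes

Write h(u) = u^6 + u^5 + 1.
Check for roots in F_2: h(0) = 1; h(1) = 1.
No roots, so no linear factors.
Monic irreducibles of degree 2 over GF(2): u^2 + u + 1.
None of them divide h (all give nonzero remainder).
Monic irreducibles of degree 3 over GF(2): u^3 + u + 1, u^3 + u^2 + 1.
None of them divide h (all give nonzero remainder).
No irreducible factor of degree ≤ 3 exists, so h is irreducible over GF(2).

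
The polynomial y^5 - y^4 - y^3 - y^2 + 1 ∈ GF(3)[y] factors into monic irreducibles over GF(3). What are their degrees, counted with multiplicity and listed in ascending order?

5

Write f(y) = y^5 - y^4 - y^3 - y^2 + 1.
Roots in GF(3): f(0) = 1; f(1) = 2; f(2) = 2.
Complete factorization: f(y) = (y^5 - y^4 - y^3 - y^2 + 1).
Factor degrees with multiplicity: 5 = 5.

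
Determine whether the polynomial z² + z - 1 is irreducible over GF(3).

Yes

Write g(z) = z² + z - 1.
Check for roots in GF(3): g(0) = 2; g(1) = 1; g(2) = 2.
No roots. A degree-2 polynomial over a field with no linear factor is irreducible.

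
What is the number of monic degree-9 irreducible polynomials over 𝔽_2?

56

The number of monic irreducibles of degree 9 over GF(2) is (1/9)·Σ_{d∣9} μ(9/d) 2^d.
Divisors of 9: 1, 3, 9; μ(9/d) for each: 0, -1, 1.
Σ = − 2^3 + 2^9 = 504.
N = 504/9 = 56.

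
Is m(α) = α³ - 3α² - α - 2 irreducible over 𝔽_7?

Check for roots in 𝔽_7: m(0) = 5; m(1) = 2; m(2) = 6; m(3) = 2; m(4) = 3; m(5) = 1; m(6) = 2.
No roots. A degree-3 polynomial over a field with no linear factor is irreducible.

Yes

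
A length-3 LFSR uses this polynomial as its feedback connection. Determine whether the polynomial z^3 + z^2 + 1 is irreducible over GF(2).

Yes

Write h(z) = z^3 + z^2 + 1.
Check for roots in GF(2): h(0) = 1; h(1) = 1.
No roots. A degree-3 polynomial over a field with no linear factor is irreducible.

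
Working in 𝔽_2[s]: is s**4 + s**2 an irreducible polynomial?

Write g(s) = s**4 + s**2.
Check for roots in 𝔽_2: g(0) = 0 → root; g(1) = 0 → root.
g(0) = 0, so (s) divides g(s); g is reducible.

No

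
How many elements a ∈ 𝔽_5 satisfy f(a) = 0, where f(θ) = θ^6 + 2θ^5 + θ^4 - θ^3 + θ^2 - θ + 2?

Evaluate at each of the 5 elements of 𝔽_5:
f(0) = 2; f(1) = 0 → root; f(2) = 0 → root; f(3) = 2; f(4) = 0 → root.
Roots: {1, 2, 4}.

3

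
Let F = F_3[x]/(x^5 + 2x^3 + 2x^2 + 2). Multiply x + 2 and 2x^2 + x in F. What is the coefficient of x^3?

2

Multiply in F_3[x]: (x + 2)·(2x^2 + x) = 2x^3 + 2x^2 + 2x.
Reduced: 2x^3 + 2x^2 + 2x.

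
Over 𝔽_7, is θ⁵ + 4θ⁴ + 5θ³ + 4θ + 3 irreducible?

Write h(θ) = θ⁵ + 4θ⁴ + 5θ³ + 4θ + 3.
Check for roots in 𝔽_7: h(0) = 3; h(1) = 3; h(2) = 0 → root; h(3) = 3; h(4) = 0 → root; h(5) = 1; h(6) = 4.
h(2) = 0, so (θ − 2) divides h(θ); h is reducible.

No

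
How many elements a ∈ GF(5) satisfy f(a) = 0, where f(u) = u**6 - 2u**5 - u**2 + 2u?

Evaluate at each of the 5 elements of GF(5):
f(0) = 0 → root; f(1) = 0 → root; f(2) = 0 → root; f(3) = 0 → root; f(4) = 0 → root.
Roots: {0, 1, 2, 3, 4}.

5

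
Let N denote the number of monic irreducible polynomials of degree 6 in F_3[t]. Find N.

x^(3^6) − x is the product of all monic irreducibles of degree dividing 6; Möbius inversion gives N = (1/6) Σ μ(6/d)·3^d.
Divisors of 6: 1, 2, 3, 6; μ(6/d) for each: 1, -1, -1, 1.
Σ = 3^1 − 3^2 − 3^3 + 3^6 = 696.
N = 696/6 = 116.

116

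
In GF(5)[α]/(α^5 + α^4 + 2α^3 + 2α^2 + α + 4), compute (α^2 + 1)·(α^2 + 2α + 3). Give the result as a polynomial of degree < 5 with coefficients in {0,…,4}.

α^4 + 2α^3 + 4α^2 + 2α + 3

Multiply in GF(5)[α]: (α^2 + 1)·(α^2 + 2α + 3) = α^4 + 2α^3 + 4α^2 + 2α + 3.
Reduced: α^4 + 2α^3 + 4α^2 + 2α + 3.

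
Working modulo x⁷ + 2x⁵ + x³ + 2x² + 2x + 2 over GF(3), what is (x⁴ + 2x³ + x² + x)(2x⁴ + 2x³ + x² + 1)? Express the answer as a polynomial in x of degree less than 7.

2x^4 + 2x^3

Multiply in GF(3)[x]: (x⁴ + 2x³ + x² + x)·(2x⁴ + 2x³ + x² + 1) = 2x⁸ + x⁶ + x⁴ + x² + x.
Reduce using x⁷ ≡ x⁵ + 2x³ + x² + x + 1 (mod x⁷ + 2x⁵ + x³ + 2x² + 2x + 2).
Reduced: 2x⁴ + 2x³.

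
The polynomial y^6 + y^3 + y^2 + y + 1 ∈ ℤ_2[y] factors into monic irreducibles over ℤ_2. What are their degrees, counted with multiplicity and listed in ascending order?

Write f(y) = y^6 + y^3 + y^2 + y + 1.
Roots in ℤ_2: f(0) = 1; f(1) = 1.
Complete factorization: f(y) = (y^2 + y + 1)·(y^4 + y^3 + 1).
Factor degrees with multiplicity: 2 + 4 = 6.

2, 4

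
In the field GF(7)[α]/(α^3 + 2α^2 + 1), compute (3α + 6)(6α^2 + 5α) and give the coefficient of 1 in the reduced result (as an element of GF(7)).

Multiply in GF(7)[α]: (3α + 6)·(6α^2 + 5α) = 4α^3 + 2α^2 + 2α.
Reduce using α^3 ≡ 5α^2 + 6 (mod α^3 + 2α^2 + 1).
Reduced: α^2 + 2α + 3.

3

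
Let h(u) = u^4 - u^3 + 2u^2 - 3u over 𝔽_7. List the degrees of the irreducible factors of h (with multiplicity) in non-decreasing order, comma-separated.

Linear factors from roots: (u), (u - 3), (u + 1).
Complete factorization: h(u) = (u)·(u - 3)·(u + 1)^2.
Factor degrees with multiplicity: 1 + 1 + 1 + 1 = 4.

1, 1, 1, 1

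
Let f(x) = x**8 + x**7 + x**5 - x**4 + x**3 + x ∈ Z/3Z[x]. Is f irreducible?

Check for roots in Z/3Z: f(0) = 0 → root; f(1) = 1; f(2) = 2.
f(0) = 0, so (x) divides f(x); f is reducible.

No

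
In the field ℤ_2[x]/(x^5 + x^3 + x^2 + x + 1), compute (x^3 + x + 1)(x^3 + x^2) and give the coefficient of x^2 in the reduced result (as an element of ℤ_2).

Multiply in ℤ_2[x]: (x^3 + x + 1)·(x^3 + x^2) = x^6 + x^5 + x^4 + x^2.
Reduce using x^5 ≡ x^3 + x^2 + x + 1 (mod x^5 + x^3 + x^2 + x + 1).
Reduced: x^2 + 1.

1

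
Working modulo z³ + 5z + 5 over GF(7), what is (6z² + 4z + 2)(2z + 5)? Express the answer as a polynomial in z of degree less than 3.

Multiply in GF(7)[z]: (6z² + 4z + 2)·(2z + 5) = 5z³ + 3z² + 3z + 3.
Reduce using z³ ≡ 2z + 2 (mod z³ + 5z + 5).
Reduced: 3z² + 6z + 6.

3z^2 + 6z + 6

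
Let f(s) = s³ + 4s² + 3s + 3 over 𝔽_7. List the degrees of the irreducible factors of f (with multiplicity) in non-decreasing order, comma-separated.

Complete factorization: f(s) = (s³ + 4s² + 3s + 3).
Factor degrees with multiplicity: 3 = 3.

3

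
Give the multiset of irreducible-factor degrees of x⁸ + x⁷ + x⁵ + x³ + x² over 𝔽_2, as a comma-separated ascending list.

1, 1, 2, 2, 2

Write g(x) = x⁸ + x⁷ + x⁵ + x³ + x².
Roots in 𝔽_2: g(0) = 0 → root; g(1) = 1.
Linear factors from roots: (x).
Complete factorization: g(x) = (x)^2·(x² + x + 1)^3.
Factor degrees with multiplicity: 1 + 1 + 2 + 2 + 2 = 8.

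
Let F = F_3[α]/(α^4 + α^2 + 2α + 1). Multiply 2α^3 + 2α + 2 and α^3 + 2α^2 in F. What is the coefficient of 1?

Multiply in F_3[α]: (2α^3 + 2α + 2)·(α^3 + 2α^2) = 2α^6 + α^5 + 2α^4 + α^2.
Reduce using α^4 ≡ 2α^2 + α + 2 (mod α^4 + α^2 + 2α + 1).
Reduced: α^3 + 2α.

0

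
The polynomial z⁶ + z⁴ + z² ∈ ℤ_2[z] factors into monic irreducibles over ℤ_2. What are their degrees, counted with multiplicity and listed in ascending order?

1, 1, 2, 2

Write h(z) = z⁶ + z⁴ + z².
Roots in ℤ_2: h(0) = 0 → root; h(1) = 1.
Linear factors from roots: (z).
Complete factorization: h(z) = (z)^2·(z² + z + 1)^2.
Factor degrees with multiplicity: 1 + 1 + 2 + 2 = 6.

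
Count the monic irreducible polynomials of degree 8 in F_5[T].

48750

Gauss's count: N_{5}(8) = (1/8) Σ_{d|8} μ(8/d)·5^d.
Divisors of 8: 1, 2, 4, 8; μ(8/d) for each: 0, 0, -1, 1.
Σ = − 5^4 + 5^8 = 390000.
N = 390000/8 = 48750.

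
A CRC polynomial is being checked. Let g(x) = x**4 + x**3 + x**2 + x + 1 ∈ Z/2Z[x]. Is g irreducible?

Yes

Check for roots in Z/2Z: g(0) = 1; g(1) = 1.
No roots, so no linear factors.
Monic irreducibles of degree 2 over GF(2): x**2 + x + 1.
None of them divide g (all give nonzero remainder).
No irreducible factor of degree ≤ 2 exists, so g is irreducible over GF(2).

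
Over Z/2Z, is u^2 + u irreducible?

Write h(u) = u^2 + u.
Check for roots in Z/2Z: h(0) = 0 → root; h(1) = 0 → root.
h(0) = 0, so (u) divides h(u); h is reducible.

No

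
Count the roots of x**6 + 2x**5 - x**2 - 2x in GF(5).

5

Write P(x) = x**6 + 2x**5 - x**2 - 2x.
Evaluate at each of the 5 elements of GF(5):
P(0) = 0 → root; P(1) = 0 → root; P(2) = 0 → root; P(3) = 0 → root; P(4) = 0 → root.
Roots: {0, 1, 2, 3, 4}.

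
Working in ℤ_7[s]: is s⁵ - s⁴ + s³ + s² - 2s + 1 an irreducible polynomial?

Yes

Write h(s) = s⁵ - s⁴ + s³ + s² - 2s + 1.
Check for roots in ℤ_7: h(0) = 1; h(1) = 1; h(2) = 4; h(3) = 4; h(4) = 1; h(5) = 2; h(6) = 1.
No roots, so no linear factors.
Degree-2 irreducible divisors: test the 21 monic irreducibles of degree 2 over GF(7).
None of them divide h (all give nonzero remainder).
No irreducible factor of degree ≤ 2 exists, so h is irreducible over GF(7).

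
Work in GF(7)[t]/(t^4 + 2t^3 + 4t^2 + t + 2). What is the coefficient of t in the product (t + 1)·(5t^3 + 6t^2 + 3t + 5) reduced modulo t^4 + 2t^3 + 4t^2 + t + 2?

Multiply in GF(7)[t]: (t + 1)·(5t^3 + 6t^2 + 3t + 5) = 5t^4 + 4t^3 + 2t^2 + t + 5.
Reduce using t^4 ≡ 5t^3 + 3t^2 + 6t + 5 (mod t^4 + 2t^3 + 4t^2 + t + 2).
Reduced: t^3 + 3t^2 + 3t + 2.

3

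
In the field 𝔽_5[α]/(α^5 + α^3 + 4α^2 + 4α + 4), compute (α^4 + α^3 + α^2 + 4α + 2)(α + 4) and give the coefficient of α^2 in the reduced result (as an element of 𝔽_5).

4

Multiply in 𝔽_5[α]: (α^4 + α^3 + α^2 + 4α + 2)·(α + 4) = α^5 + 3α^2 + 3α + 3.
Reduce using α^5 ≡ 4α^3 + α^2 + α + 1 (mod α^5 + α^3 + 4α^2 + 4α + 4).
Reduced: 4α^3 + 4α^2 + 4α + 4.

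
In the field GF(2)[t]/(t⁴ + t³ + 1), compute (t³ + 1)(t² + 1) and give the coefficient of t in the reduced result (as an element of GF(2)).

1

Multiply in GF(2)[t]: (t³ + 1)·(t² + 1) = t⁵ + t³ + t² + 1.
Reduce using t⁴ ≡ t³ + 1 (mod t⁴ + t³ + 1).
Reduced: t² + t.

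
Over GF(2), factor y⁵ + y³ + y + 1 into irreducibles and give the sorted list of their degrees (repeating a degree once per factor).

Write h(y) = y⁵ + y³ + y + 1.
Roots in GF(2): h(0) = 1; h(1) = 0 → root.
Linear factors from roots: (y + 1).
Complete factorization: h(y) = (y + 1)·(y⁴ + y³ + 1).
Factor degrees with multiplicity: 1 + 4 = 5.

1, 4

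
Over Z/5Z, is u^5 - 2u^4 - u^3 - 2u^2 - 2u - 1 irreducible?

Yes

Write m(u) = u^5 - 2u^4 - u^3 - 2u^2 - 2u - 1.
Check for roots in Z/5Z: m(0) = 4; m(1) = 3; m(2) = 4; m(3) = 4; m(4) = 2.
No roots, so no linear factors.
Degree-2 irreducible divisors: test the 10 monic irreducibles of degree 2 over GF(5).
None of them divide m (all give nonzero remainder).
No irreducible factor of degree ≤ 2 exists, so m is irreducible over GF(5).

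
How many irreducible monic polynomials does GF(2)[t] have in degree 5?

6

By the necklace-counting formula, N_2(5) = (1/5) Σ_{d|5} μ(5/d)·2^d.
Divisors of 5: 1, 5; μ(5/d) for each: -1, 1.
Σ = − 2^1 + 2^5 = 30.
N = 30/5 = 6.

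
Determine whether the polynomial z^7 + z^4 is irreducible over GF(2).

Write g(z) = z^7 + z^4.
Check for roots in GF(2): g(0) = 0 → root; g(1) = 0 → root.
g(0) = 0, so (z) divides g(z); g is reducible.

No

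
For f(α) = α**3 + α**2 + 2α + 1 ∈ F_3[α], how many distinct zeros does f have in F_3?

Evaluate at each of the 3 elements of F_3:
f(0) = 1; f(1) = 2; f(2) = 2.
No element is a root.

0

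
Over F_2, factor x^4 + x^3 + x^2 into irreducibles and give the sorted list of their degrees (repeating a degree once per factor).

1, 1, 2

Write h(x) = x^4 + x^3 + x^2.
Roots in F_2: h(0) = 0 → root; h(1) = 1.
Linear factors from roots: (x).
Complete factorization: h(x) = (x)^2·(x^2 + x + 1).
Factor degrees with multiplicity: 1 + 1 + 2 = 4.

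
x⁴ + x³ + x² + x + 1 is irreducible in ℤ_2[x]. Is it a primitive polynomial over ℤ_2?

No

Write f(x) = x⁴ + x³ + x² + x + 1.
|GF(2^4)^×| = 2^4 − 1 = 15. Prime factorization: 15 = 3·5.
f is primitive ⇔ x has order 15 in GF(2)[x]/(f), i.e. x^(15/q) ≠ 1 for each prime q | 15.
x^(5) mod f = 1
x^(3) mod f = x³.
Since x^(5) = 1, the order of x divides 5 < 15; not primitive.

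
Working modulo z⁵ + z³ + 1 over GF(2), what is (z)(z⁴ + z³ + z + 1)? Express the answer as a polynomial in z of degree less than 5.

Multiply in GF(2)[z]: (z)·(z⁴ + z³ + z + 1) = z⁵ + z⁴ + z² + z.
Reduce using z⁵ ≡ z³ + 1 (mod z⁵ + z³ + 1).
Reduced: z⁴ + z³ + z² + z + 1.

z^4 + z^3 + z^2 + z + 1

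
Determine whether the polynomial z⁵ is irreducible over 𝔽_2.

Write m(z) = z⁵.
Check for roots in 𝔽_2: m(0) = 0 → root; m(1) = 1.
m(0) = 0, so (z) divides m(z); m is reducible.

No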